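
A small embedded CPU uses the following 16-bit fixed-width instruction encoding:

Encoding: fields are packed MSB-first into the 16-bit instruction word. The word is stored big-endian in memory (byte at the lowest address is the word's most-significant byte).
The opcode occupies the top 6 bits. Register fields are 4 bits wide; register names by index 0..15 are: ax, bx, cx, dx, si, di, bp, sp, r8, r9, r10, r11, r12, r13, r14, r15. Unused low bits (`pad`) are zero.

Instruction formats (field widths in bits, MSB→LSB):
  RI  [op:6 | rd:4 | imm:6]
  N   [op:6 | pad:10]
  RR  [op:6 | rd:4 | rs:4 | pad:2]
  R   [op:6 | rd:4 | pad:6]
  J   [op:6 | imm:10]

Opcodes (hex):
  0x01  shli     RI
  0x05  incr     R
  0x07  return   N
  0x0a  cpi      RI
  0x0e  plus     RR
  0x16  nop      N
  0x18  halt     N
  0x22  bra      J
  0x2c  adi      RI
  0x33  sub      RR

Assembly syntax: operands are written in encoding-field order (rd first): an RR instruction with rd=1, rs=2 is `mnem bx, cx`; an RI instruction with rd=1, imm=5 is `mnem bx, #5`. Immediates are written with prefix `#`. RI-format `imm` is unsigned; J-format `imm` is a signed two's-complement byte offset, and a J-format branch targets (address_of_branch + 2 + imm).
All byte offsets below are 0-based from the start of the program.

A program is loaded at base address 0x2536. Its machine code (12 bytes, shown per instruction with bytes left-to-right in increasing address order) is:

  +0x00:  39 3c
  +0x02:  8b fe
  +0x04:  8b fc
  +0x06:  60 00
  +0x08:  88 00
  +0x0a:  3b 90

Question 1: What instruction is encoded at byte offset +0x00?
plus si, r15

+0x00: 39 3c ⇒ word 0x393c (big)
  opcode bits[15:10]=0xe: plus/RR
  [9:6] rd=4 = si
  [5:2] rs=15 = r15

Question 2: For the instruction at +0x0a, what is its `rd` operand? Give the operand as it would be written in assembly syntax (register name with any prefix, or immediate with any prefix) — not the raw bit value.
+0x0a: 3b 90 ⇒ word 0x3b90 (big)
  op=0x3b90>>10=0xe ⇒ plus (RR)
  [9:6] rd=14 = r14
  [5:2] rs=4 = si

r14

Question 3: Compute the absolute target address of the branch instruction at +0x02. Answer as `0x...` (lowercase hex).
0x2538

@+02  big-endian(8b fe) = 0x8bfe
  top 6b → 0x22 → bra [J]
  imm@[9:0]=0x3fe (s10→-2) ⇒ #-2
  target = base 0x2536 + off 0x02 + 2 + imm -2 = 0x2538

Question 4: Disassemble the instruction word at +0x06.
halt

+0x06: 60 00 ⇒ word 0x6000 (big)
  op=0x6000>>10=0x18 ⇒ halt (N)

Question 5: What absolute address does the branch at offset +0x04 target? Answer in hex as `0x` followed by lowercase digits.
0x2538

+0x04: 8b fc ⇒ word 0x8bfc (big)
  opcode bits[15:10]=0x22: bra/J
  imm: (w>>0)&0x3ff=0x3fc (s10→-4) → #-4
  target = base 0x2536 + off 0x04 + 2 + imm -4 = 0x2538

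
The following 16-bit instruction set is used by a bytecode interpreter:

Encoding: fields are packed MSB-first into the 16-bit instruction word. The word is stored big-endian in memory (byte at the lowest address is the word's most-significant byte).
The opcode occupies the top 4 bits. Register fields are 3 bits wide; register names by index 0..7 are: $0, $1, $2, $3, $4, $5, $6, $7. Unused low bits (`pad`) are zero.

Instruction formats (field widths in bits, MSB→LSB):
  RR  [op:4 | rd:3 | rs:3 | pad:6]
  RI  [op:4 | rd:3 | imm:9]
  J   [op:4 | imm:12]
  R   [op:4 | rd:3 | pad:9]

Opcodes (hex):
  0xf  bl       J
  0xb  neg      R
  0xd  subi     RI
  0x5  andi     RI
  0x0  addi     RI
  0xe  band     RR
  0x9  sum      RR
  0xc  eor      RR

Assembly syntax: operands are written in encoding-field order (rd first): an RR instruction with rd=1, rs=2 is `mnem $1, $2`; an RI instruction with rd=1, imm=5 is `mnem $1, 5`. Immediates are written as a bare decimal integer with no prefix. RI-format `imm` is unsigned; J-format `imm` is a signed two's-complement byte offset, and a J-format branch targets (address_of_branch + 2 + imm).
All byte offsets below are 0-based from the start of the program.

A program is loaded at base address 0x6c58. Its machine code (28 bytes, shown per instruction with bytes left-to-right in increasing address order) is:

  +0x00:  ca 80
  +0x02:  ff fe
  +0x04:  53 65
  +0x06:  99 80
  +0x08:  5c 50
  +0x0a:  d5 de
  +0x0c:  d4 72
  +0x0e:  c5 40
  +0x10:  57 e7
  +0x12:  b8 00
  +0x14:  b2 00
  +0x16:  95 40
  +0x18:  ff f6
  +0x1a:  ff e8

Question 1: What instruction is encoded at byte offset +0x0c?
[0c] d4 72 → 0xd472
  top 4b → 0xd → subi [RI]
  rd@[11:9]=0x2 ⇒ $2
  imm@[8:0]=0x72 ⇒ 114

subi $2, 114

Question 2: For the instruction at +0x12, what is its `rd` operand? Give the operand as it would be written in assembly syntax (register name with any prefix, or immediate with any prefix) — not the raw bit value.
@+12  big-endian(b8 00) = 0xb800
  top 4b → 0xb → neg [R]
  rd: (w>>9)&0x7=0x4 → $4

$4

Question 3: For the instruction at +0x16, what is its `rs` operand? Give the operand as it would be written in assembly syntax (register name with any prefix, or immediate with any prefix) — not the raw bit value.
$5

@+16  big-endian(95 40) = 0x9540
  opcode bits[15:12]=0x9: sum/RR
  rd@[11:9]=0x2 ⇒ $2
  rs@[8:6]=0x5 ⇒ $5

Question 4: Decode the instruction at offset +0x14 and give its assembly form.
off 0x14: read b2 00 as big → 0xb200
  opcode bits[15:12]=0xb: neg/R
  rd@[11:9]=0x1 ⇒ $1

neg $1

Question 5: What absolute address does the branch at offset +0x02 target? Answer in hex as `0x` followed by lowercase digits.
0x6c5a

[02] ff fe → 0xfffe
  op=0xfffe>>12=0xf ⇒ bl (J)
  imm@[11:0]=0xffe (s12→-2) ⇒ -2
  target = base 0x6c58 + off 0x02 + 2 + imm -2 = 0x6c5a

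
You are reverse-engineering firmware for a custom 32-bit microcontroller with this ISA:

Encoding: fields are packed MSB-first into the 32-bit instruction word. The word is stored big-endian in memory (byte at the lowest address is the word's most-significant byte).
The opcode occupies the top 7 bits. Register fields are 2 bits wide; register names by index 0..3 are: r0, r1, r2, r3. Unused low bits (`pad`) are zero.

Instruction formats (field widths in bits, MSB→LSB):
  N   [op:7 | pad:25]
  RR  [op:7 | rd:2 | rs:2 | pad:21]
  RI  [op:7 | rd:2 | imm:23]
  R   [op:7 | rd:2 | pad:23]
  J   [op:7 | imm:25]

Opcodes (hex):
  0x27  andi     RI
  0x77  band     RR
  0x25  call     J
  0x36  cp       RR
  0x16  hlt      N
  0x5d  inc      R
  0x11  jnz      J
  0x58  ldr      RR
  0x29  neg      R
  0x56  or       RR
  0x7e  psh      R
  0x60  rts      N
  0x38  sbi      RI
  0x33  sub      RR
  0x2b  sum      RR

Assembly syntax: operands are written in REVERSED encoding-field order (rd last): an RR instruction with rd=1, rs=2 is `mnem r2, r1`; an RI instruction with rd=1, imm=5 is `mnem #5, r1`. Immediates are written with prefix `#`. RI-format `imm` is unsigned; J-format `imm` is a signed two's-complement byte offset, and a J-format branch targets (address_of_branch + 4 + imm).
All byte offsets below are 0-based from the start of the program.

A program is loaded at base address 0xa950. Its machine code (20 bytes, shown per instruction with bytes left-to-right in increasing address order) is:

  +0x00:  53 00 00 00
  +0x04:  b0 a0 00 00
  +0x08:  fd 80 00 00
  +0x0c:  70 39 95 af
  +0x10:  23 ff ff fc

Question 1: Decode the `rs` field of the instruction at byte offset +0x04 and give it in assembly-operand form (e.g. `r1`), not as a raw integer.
r1

[04] b0 a0 00 00 → 0xb0a00000
  opcode bits[31:25]=0x58: ldr/RR
  rd: (w>>23)&0x3=0x1 → r1
  rs: (w>>21)&0x3=0x1 → r1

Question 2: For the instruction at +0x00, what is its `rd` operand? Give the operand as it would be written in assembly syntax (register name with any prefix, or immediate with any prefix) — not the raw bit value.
r2

@+00  big-endian(53 00 00 00) = 0x53000000
  top 7b → 0x29 → neg [R]
  [24:23] rd=2 = r2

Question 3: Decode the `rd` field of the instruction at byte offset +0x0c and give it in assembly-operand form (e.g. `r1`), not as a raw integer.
r0

off 0x0c: read 70 39 95 af as big → 0x703995af
  op=0x703995af>>25=0x38 ⇒ sbi (RI)
  [24:23] rd=0 = r0
  [22:0] imm=3773871 = #3773871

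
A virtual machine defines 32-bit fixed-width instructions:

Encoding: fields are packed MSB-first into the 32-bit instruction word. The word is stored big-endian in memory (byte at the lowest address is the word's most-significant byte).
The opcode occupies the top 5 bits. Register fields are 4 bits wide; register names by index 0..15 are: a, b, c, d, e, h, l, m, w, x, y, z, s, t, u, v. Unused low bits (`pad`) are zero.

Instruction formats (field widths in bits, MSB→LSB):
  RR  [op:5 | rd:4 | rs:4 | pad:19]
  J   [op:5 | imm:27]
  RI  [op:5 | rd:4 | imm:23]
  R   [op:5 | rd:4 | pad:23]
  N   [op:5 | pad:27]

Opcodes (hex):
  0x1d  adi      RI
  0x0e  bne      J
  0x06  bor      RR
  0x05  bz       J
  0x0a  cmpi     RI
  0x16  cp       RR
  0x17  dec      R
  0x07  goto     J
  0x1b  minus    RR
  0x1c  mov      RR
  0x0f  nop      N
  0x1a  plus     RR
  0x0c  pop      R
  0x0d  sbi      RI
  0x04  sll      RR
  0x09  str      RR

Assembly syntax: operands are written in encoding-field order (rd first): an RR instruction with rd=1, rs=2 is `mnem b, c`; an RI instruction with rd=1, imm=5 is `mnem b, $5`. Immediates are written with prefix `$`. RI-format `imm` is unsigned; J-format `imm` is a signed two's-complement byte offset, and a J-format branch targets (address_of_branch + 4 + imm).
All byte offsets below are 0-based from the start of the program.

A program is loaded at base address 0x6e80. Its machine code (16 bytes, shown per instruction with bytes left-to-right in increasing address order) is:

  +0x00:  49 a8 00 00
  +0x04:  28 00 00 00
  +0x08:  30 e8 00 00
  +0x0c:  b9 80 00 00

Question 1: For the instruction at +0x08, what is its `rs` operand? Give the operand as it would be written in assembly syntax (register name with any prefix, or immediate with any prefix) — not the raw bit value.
t

[08] 30 e8 00 00 → 0x30e80000
  op=0x30e80000>>27=0x6 ⇒ bor (RR)
  [26:23] rd=1 = b
  [22:19] rs=13 = t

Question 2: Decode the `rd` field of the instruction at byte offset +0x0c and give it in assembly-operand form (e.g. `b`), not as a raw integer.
+0x0c: b9 80 00 00 ⇒ word 0xb9800000 (big)
  top 5b → 0x17 → dec [R]
  rd@[26:23]=0x3 ⇒ d

d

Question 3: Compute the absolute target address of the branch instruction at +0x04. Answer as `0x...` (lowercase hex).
0x6e88

@+04  big-endian(28 00 00 00) = 0x28000000
  opcode bits[31:27]=0x5: bz/J
  imm@[26:0]=0x0 ⇒ $0
  target = base 0x6e80 + off 0x04 + 4 + imm 0 = 0x6e88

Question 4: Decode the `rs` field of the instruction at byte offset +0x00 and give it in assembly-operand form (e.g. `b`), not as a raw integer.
+0x00: 49 a8 00 00 ⇒ word 0x49a80000 (big)
  op=0x49a80000>>27=0x9 ⇒ str (RR)
  rd: (w>>23)&0xf=0x3 → d
  rs: (w>>19)&0xf=0x5 → h

h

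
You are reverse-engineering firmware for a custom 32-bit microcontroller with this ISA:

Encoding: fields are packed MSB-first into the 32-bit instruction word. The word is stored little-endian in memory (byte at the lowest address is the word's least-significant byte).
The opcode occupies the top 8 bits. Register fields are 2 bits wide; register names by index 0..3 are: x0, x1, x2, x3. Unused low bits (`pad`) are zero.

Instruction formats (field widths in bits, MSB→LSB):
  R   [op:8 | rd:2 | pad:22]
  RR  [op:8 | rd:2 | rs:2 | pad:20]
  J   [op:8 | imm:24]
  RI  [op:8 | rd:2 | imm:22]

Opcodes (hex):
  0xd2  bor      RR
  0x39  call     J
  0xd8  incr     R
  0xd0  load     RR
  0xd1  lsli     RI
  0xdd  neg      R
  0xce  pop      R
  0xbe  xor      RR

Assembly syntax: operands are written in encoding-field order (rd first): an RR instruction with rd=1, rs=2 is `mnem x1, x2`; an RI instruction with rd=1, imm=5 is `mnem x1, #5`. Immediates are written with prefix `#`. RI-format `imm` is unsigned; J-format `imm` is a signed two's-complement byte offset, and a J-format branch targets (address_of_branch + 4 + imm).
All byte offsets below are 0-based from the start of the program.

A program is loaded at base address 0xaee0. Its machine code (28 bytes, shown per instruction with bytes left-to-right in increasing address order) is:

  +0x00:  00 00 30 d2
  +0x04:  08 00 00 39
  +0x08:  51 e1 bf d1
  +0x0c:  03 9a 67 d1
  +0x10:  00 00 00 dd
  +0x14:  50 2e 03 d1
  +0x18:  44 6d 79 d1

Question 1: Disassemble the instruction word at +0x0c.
off 0x0c: read 03 9a 67 d1 as little → 0xd1679a03
  op=0xd1679a03>>24=0xd1 ⇒ lsli (RI)
  rd: (w>>22)&0x3=0x1 → x1
  imm: (w>>0)&0x3fffff=0x279a03 → #2595331

lsli x1, #2595331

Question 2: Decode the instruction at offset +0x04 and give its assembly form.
[04] 08 00 00 39 → 0x39000008
  opcode bits[31:24]=0x39: call/J
  imm@[23:0]=0x8 ⇒ #8

call #8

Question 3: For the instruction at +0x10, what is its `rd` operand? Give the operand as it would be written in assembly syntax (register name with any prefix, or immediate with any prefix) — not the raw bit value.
@+10  little-endian(00 00 00 dd) = 0xdd000000
  op=0xdd000000>>24=0xdd ⇒ neg (R)
  rd@[23:22]=0x0 ⇒ x0

x0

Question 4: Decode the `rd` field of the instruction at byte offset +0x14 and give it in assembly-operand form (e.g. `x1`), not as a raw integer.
x0

@+14  little-endian(50 2e 03 d1) = 0xd1032e50
  top 8b → 0xd1 → lsli [RI]
  [23:22] rd=0 = x0
  [21:0] imm=208464 = #208464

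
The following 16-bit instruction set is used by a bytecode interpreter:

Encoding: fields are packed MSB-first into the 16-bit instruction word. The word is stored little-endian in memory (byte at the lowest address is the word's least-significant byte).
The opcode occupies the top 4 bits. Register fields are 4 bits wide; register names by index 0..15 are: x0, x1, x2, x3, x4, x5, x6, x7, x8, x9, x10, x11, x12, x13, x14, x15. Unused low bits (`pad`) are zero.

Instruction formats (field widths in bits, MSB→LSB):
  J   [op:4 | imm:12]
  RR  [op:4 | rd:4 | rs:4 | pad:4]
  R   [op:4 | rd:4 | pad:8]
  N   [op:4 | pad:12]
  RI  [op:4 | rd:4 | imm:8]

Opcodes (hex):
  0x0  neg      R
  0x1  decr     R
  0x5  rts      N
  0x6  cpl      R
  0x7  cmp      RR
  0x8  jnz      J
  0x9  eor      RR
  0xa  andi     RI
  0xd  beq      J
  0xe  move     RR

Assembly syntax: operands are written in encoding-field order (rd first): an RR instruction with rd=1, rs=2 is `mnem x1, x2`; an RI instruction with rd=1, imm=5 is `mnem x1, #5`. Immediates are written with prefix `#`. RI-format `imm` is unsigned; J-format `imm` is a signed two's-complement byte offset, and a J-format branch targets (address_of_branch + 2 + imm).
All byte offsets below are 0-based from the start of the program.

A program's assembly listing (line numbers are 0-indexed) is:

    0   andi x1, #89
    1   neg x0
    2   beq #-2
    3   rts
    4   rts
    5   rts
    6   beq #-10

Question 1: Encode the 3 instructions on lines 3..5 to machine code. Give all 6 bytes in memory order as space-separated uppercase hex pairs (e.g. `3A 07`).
00 50 00 50 00 50

3. rts fields op=0x5:4|pad=0:12 → word 5000h → 00 50
4. rts fields op=0x5:4|pad=0:12 → word 5000h → 00 50
5. rts fields op=0x5:4|pad=0:12 → word 5000h → 00 50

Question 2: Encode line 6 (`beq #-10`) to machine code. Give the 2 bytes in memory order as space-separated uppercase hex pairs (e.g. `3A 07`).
F6 DF

L6: beq op=0xd:4|imm=-10:12 ⇒ 0xdff6 ⇒ little f6 df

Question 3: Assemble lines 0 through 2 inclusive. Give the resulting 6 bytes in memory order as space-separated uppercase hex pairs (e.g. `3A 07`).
59 A1 00 00 FE DF

0. andi fields op=0xa:4|rd=1:4|imm=89:8 → word a159h → 59 a1
1. neg fields op=0x0:4|rd=0:4|pad=0:8 → word 0000h → 00 00
2. beq fields op=0xd:4|imm=-2:12 → word dffeh → fe df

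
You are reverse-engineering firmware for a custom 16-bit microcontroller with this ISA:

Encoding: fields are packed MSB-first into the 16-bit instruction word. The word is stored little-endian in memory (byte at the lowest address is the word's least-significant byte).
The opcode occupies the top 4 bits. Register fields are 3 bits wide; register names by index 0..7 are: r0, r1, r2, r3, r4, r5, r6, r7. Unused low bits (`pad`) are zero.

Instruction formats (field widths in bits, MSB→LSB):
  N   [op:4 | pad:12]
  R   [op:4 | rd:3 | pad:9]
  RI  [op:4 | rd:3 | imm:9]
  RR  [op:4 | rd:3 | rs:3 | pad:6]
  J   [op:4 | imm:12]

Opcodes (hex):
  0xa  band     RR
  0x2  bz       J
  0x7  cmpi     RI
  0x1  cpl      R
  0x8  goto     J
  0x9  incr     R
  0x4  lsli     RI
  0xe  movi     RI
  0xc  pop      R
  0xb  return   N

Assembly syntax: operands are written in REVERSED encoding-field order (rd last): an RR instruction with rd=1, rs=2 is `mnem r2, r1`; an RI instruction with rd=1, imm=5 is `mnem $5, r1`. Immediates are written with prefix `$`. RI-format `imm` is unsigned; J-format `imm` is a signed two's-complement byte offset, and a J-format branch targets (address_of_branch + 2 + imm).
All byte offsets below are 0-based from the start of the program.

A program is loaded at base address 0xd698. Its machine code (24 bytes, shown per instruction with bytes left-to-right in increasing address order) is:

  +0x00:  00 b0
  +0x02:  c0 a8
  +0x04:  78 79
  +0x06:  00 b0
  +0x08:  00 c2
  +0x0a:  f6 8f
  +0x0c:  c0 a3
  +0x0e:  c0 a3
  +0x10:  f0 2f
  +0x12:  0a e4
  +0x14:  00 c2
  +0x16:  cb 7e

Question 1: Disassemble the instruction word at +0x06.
return

+0x06: 00 b0 ⇒ word 0xb000 (little)
  top 4b → 0xb → return [N]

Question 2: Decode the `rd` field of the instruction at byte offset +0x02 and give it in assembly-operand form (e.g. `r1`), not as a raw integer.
+0x02: c0 a8 ⇒ word 0xa8c0 (little)
  opcode bits[15:12]=0xa: band/RR
  rd@[11:9]=0x4 ⇒ r4
  rs@[8:6]=0x3 ⇒ r3

r4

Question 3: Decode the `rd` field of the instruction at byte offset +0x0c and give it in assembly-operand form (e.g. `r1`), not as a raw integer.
[0c] c0 a3 → 0xa3c0
  opcode bits[15:12]=0xa: band/RR
  rd@[11:9]=0x1 ⇒ r1
  rs@[8:6]=0x7 ⇒ r7

r1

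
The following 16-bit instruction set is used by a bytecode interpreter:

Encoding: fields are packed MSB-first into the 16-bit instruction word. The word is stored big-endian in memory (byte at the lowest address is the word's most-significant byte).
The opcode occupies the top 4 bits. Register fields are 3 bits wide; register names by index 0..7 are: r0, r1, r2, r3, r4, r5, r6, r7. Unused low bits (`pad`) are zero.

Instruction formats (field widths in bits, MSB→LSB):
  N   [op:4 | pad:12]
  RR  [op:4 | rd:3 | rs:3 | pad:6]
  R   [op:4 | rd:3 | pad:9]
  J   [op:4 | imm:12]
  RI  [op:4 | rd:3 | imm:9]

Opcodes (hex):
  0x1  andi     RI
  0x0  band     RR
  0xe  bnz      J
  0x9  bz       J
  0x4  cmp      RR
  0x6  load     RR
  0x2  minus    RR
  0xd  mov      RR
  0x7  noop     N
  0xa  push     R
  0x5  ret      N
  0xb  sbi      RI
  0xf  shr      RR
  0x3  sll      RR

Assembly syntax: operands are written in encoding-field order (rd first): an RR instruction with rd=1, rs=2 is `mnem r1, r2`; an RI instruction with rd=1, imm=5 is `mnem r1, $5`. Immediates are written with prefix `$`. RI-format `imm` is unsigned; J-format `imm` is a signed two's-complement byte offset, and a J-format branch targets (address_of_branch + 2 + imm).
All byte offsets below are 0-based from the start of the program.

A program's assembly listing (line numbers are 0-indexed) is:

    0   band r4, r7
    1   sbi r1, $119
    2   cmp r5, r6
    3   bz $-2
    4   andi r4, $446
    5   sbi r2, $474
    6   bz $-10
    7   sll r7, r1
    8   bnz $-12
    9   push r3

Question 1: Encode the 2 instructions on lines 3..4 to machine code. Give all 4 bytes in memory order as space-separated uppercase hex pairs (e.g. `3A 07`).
L3: bz op=0x9:4|imm=-2:12 ⇒ 0x9ffe ⇒ big 9f fe
L4: andi op=0x1:4|rd=4:3|imm=446:9 ⇒ 0x19be ⇒ big 19 be

9F FE 19 BE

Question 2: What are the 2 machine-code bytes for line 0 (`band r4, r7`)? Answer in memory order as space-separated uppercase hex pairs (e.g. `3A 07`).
0. band fields op=0x0:4|rd=4:3|rs=7:3|pad=0:6 → word 09c0h → 09 c0

09 C0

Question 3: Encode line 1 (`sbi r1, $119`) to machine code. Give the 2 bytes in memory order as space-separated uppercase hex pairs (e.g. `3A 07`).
B2 77

1. sbi fields op=0xb:4|rd=1:3|imm=119:9 → word b277h → b2 77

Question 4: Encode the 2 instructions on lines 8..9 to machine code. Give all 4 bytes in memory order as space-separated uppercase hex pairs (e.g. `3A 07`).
EF F4 A6 00

8. bnz fields op=0xe:4|imm=-12:12 → word eff4h → ef f4
9. push fields op=0xa:4|rd=3:3|pad=0:9 → word a600h → a6 00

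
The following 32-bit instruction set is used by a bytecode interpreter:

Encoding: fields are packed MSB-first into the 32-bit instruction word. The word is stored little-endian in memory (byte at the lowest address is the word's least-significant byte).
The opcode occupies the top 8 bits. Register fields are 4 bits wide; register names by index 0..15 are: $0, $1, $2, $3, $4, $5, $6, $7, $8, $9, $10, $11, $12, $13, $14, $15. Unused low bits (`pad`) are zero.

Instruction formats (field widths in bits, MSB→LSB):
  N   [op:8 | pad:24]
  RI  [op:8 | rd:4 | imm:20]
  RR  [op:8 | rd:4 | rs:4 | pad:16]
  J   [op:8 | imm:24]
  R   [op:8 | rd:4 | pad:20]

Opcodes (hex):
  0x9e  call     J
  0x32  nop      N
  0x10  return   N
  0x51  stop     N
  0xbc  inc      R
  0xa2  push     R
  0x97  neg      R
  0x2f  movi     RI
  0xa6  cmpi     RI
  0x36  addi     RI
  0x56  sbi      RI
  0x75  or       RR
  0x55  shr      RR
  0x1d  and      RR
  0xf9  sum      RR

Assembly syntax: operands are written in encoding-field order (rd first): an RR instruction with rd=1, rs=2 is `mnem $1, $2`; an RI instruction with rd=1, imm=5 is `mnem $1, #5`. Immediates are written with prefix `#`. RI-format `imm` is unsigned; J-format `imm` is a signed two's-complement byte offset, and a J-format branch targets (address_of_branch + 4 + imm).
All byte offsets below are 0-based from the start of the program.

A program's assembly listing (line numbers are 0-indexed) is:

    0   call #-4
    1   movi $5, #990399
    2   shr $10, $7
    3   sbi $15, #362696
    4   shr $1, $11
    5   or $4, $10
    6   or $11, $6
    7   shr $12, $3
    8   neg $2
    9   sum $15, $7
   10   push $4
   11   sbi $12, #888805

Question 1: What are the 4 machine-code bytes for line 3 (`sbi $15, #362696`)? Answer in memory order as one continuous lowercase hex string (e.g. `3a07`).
c888f556

L3: sbi op=0x56:8|rd=15:4|imm=362696:20 ⇒ 0x56f588c8 ⇒ little c8 88 f5 56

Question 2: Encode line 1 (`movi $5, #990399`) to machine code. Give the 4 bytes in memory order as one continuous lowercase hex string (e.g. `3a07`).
1. movi fields op=0x2f:8|rd=5:4|imm=990399:20 → word 2f5f1cbfh → bf 1c 5f 2f

bf1c5f2f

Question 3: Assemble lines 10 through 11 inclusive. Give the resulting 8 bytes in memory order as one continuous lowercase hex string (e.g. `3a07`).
L10: push op=0xa2:8|rd=4:4|pad=0:20 ⇒ 0xa2400000 ⇒ little 00 00 40 a2
L11: sbi op=0x56:8|rd=12:4|imm=888805:20 ⇒ 0x56cd8fe5 ⇒ little e5 8f cd 56

000040a2e58fcd56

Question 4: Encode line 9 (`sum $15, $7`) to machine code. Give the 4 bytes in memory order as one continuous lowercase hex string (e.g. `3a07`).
9. sum fields op=0xf9:8|rd=15:4|rs=7:4|pad=0:16 → word f9f70000h → 00 00 f7 f9

0000f7f9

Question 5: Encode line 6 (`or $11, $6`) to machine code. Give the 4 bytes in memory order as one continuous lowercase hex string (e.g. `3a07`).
0000b675

line 6 (or): pack op=0x75:8|rd=11:4|rs=6:4|pad=0:16 = 0x75b60000; little→ 00 00 b6 75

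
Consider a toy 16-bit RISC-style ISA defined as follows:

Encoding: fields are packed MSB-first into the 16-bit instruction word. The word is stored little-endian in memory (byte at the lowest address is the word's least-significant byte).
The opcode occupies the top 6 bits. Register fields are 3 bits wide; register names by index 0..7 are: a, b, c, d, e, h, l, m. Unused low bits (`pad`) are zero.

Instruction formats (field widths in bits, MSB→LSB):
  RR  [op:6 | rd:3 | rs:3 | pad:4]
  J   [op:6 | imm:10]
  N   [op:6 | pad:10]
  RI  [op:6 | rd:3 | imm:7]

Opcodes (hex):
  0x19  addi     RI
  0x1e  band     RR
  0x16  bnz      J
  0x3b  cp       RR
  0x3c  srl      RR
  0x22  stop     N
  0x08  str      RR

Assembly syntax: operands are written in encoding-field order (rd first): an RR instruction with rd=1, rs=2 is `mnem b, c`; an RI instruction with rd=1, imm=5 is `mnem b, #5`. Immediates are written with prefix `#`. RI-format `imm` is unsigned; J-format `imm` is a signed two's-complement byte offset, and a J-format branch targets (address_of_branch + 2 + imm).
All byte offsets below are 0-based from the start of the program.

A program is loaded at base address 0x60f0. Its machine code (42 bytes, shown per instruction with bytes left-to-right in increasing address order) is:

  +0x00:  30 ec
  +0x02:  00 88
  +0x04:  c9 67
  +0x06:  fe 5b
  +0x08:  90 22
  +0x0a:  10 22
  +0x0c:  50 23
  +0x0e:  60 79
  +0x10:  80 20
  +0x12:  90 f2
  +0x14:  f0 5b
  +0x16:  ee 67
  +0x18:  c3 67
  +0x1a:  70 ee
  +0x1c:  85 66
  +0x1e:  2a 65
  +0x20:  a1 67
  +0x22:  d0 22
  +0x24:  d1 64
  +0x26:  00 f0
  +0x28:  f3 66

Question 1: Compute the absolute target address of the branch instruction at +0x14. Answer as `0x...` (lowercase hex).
+0x14: f0 5b ⇒ word 0x5bf0 (little)
  op=0x5bf0>>10=0x16 ⇒ bnz (J)
  [9:0] imm=1008 (s10→-16) = #-16
  target = base 0x60f0 + off 0x14 + 2 + imm -16 = 0x60f6

0x60f6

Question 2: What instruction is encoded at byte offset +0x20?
@+20  little-endian(a1 67) = 0x67a1
  top 6b → 0x19 → addi [RI]
  rd: (w>>7)&0x7=0x7 → m
  imm: (w>>0)&0x7f=0x21 → #33

addi m, #33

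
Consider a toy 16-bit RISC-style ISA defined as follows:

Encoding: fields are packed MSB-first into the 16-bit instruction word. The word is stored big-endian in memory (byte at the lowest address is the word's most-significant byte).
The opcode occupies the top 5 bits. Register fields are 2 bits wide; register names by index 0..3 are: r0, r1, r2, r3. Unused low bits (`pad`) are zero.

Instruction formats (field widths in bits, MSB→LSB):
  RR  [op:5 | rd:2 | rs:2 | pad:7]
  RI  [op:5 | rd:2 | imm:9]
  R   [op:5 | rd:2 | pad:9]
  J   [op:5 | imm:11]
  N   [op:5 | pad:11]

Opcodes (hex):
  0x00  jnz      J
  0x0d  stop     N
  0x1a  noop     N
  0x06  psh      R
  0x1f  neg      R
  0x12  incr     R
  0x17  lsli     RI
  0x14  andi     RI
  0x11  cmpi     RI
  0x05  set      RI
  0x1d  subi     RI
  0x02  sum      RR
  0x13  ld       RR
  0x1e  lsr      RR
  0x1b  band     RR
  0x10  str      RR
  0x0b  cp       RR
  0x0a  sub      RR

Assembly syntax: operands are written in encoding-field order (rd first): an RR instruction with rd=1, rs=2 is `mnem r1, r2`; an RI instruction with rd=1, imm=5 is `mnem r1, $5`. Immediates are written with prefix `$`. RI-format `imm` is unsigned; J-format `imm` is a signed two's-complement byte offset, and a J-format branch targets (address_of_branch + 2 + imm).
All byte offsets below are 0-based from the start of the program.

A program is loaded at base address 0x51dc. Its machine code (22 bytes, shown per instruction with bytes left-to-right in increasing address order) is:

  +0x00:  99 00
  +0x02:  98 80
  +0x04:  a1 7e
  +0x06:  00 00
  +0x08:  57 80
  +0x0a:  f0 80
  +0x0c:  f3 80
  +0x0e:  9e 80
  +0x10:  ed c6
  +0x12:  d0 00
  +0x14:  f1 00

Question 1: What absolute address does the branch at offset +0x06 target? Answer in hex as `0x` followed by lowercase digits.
[06] 00 00 → 0x0000
  op=0x0000>>11=0x0 ⇒ jnz (J)
  imm: (w>>0)&0x7ff=0x0 → $0
  target = base 0x51dc + off 0x06 + 2 + imm 0 = 0x51e4

0x51e4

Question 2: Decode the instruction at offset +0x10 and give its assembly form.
off 0x10: read ed c6 as big → 0xedc6
  opcode bits[15:11]=0x1d: subi/RI
  rd: (w>>9)&0x3=0x2 → r2
  imm: (w>>0)&0x1ff=0x1c6 → $454

subi r2, $454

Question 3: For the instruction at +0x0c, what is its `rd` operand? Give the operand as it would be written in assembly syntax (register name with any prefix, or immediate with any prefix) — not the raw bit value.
r1

off 0x0c: read f3 80 as big → 0xf380
  top 5b → 0x1e → lsr [RR]
  rd: (w>>9)&0x3=0x1 → r1
  rs: (w>>7)&0x3=0x3 → r3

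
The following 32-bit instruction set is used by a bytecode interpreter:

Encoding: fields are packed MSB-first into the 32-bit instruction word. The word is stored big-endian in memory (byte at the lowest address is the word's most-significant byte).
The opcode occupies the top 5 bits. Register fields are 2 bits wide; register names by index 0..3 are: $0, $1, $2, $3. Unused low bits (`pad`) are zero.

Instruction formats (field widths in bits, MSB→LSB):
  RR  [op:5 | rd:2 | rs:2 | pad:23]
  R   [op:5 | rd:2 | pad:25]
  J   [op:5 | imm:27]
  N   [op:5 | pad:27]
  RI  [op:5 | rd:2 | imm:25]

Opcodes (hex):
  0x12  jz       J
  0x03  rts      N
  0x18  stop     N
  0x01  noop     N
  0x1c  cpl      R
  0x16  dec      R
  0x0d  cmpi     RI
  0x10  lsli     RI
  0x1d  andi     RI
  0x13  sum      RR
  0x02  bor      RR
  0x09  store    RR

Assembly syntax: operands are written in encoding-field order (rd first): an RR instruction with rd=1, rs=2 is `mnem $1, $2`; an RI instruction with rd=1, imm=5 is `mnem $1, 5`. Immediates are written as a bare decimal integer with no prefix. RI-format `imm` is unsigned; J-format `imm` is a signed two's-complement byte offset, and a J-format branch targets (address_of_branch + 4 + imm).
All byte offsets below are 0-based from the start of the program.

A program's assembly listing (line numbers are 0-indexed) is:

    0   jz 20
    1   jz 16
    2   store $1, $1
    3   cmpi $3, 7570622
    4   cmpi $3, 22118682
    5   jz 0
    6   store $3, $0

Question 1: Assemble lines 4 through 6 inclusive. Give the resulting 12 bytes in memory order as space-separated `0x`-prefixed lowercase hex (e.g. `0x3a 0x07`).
L4: cmpi op=0xd:5|rd=3:2|imm=22118682:25 ⇒ 0x6f51811a ⇒ big 6f 51 81 1a
L5: jz op=0x12:5|imm=0:27 ⇒ 0x90000000 ⇒ big 90 00 00 00
L6: store op=0x9:5|rd=3:2|rs=0:2|pad=0:23 ⇒ 0x4e000000 ⇒ big 4e 00 00 00

0x6f 0x51 0x81 0x1a 0x90 0x00 0x00 0x00 0x4e 0x00 0x00 0x00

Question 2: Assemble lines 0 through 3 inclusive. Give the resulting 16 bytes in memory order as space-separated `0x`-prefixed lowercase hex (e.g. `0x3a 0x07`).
line 0 (jz): pack op=0x12:5|imm=20:27 = 0x90000014; big→ 90 00 00 14
line 1 (jz): pack op=0x12:5|imm=16:27 = 0x90000010; big→ 90 00 00 10
line 2 (store): pack op=0x9:5|rd=1:2|rs=1:2|pad=0:23 = 0x4a800000; big→ 4a 80 00 00
line 3 (cmpi): pack op=0xd:5|rd=3:2|imm=7570622:25 = 0x6e7384be; big→ 6e 73 84 be

0x90 0x00 0x00 0x14 0x90 0x00 0x00 0x10 0x4a 0x80 0x00 0x00 0x6e 0x73 0x84 0xbe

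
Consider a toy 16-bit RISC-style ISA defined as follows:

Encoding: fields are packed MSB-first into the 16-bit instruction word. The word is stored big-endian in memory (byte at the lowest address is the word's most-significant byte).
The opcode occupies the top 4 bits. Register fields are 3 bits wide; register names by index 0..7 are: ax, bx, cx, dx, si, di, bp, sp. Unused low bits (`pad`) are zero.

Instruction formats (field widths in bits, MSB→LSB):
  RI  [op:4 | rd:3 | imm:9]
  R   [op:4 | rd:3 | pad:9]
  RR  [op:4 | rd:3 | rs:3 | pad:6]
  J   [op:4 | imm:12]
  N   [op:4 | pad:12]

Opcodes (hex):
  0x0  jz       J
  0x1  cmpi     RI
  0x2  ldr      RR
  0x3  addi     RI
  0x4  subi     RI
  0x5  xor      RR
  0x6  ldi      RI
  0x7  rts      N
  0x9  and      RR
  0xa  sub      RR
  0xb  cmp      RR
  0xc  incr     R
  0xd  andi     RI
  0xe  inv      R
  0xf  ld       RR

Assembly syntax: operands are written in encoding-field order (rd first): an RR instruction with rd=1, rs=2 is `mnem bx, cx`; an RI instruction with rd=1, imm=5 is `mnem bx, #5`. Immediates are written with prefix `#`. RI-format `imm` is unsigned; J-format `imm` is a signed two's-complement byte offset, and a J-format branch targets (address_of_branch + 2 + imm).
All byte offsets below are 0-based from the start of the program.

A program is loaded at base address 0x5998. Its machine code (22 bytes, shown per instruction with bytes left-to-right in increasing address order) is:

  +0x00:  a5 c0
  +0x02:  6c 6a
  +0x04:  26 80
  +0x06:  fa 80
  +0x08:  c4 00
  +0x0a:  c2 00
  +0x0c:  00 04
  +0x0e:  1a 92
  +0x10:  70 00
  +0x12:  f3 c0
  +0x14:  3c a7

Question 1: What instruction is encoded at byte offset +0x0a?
[0a] c2 00 → 0xc200
  op=0xc200>>12=0xc ⇒ incr (R)
  rd: (w>>9)&0x7=0x1 → bx

incr bx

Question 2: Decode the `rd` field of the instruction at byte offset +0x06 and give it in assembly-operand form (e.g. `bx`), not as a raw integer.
di

@+06  big-endian(fa 80) = 0xfa80
  op=0xfa80>>12=0xf ⇒ ld (RR)
  rd@[11:9]=0x5 ⇒ di
  rs@[8:6]=0x2 ⇒ cx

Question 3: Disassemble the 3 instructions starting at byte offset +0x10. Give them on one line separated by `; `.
@+10  big-endian(70 00) = 0x7000
  op=0x7000>>12=0x7 ⇒ rts (N)
@+12  big-endian(f3 c0) = 0xf3c0
  op=0xf3c0>>12=0xf ⇒ ld (RR)
  rd: (w>>9)&0x7=0x1 → bx
  rs: (w>>6)&0x7=0x7 → sp
@+14  big-endian(3c a7) = 0x3ca7
  op=0x3ca7>>12=0x3 ⇒ addi (RI)
  rd: (w>>9)&0x7=0x6 → bp
  imm: (w>>0)&0x1ff=0xa7 → #167

rts; ld bx, sp; addi bp, #167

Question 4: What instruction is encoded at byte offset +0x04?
ldr dx, cx

@+04  big-endian(26 80) = 0x2680
  opcode bits[15:12]=0x2: ldr/RR
  rd@[11:9]=0x3 ⇒ dx
  rs@[8:6]=0x2 ⇒ cx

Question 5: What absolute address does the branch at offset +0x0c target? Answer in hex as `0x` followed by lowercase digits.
0x59aa

+0x0c: 00 04 ⇒ word 0x0004 (big)
  op=0x0004>>12=0x0 ⇒ jz (J)
  imm@[11:0]=0x4 ⇒ #4
  target = base 0x5998 + off 0x0c + 2 + imm 4 = 0x59aa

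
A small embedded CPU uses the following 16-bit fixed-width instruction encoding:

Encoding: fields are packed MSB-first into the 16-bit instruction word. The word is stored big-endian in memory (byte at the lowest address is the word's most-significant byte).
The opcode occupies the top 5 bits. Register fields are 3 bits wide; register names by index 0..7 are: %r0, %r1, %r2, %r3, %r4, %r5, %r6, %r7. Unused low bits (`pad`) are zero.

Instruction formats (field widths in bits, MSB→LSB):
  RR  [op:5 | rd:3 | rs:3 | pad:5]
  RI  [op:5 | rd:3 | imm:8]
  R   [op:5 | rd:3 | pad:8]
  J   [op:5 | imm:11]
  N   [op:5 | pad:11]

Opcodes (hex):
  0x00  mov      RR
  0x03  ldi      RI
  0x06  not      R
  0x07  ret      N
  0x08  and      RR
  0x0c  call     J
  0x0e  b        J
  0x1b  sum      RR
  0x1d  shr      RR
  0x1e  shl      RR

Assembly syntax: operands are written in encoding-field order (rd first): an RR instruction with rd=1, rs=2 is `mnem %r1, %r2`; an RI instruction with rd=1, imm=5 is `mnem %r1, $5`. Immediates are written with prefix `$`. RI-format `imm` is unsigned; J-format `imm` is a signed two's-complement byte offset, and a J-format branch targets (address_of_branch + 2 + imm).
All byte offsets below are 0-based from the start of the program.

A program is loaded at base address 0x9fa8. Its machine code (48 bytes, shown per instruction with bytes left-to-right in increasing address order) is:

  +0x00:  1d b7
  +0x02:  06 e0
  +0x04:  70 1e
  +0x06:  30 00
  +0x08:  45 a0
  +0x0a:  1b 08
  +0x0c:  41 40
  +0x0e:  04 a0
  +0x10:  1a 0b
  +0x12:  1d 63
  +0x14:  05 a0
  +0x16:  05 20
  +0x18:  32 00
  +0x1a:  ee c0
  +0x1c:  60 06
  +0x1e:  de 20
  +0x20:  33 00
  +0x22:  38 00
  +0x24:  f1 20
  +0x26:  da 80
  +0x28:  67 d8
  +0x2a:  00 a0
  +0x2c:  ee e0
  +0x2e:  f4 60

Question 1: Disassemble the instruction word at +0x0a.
+0x0a: 1b 08 ⇒ word 0x1b08 (big)
  top 5b → 0x3 → ldi [RI]
  [10:8] rd=3 = %r3
  [7:0] imm=8 = $8

ldi %r3, $8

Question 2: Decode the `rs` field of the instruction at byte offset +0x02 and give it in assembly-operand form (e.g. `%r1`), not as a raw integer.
%r7

off 0x02: read 06 e0 as big → 0x06e0
  opcode bits[15:11]=0x0: mov/RR
  rd: (w>>8)&0x7=0x6 → %r6
  rs: (w>>5)&0x7=0x7 → %r7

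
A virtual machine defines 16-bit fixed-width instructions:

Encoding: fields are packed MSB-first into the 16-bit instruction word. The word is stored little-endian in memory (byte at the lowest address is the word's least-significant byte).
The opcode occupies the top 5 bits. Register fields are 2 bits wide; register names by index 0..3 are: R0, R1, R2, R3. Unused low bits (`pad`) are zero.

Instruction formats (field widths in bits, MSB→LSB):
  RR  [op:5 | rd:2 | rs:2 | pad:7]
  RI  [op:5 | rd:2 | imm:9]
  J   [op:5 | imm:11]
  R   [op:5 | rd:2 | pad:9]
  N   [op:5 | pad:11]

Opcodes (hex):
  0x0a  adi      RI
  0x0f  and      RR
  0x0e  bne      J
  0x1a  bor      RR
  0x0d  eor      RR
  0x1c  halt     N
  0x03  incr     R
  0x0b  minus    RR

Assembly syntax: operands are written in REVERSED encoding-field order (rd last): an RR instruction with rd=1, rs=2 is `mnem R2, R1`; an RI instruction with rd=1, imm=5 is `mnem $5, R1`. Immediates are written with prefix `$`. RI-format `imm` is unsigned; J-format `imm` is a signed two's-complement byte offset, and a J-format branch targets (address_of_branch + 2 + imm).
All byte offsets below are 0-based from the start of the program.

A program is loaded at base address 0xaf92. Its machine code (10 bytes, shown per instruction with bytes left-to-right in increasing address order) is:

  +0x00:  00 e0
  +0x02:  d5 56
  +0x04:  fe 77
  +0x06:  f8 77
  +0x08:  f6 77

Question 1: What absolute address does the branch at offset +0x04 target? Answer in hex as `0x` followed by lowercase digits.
@+04  little-endian(fe 77) = 0x77fe
  top 5b → 0xe → bne [J]
  imm@[10:0]=0x7fe (s11→-2) ⇒ $-2
  target = base 0xaf92 + off 0x04 + 2 + imm -2 = 0xaf96

0xaf96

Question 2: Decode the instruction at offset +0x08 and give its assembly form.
bne $-10

@+08  little-endian(f6 77) = 0x77f6
  op=0x77f6>>11=0xe ⇒ bne (J)
  imm: (w>>0)&0x7ff=0x7f6 (s11→-10) → $-10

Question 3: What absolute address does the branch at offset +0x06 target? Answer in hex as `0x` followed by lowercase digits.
[06] f8 77 → 0x77f8
  op=0x77f8>>11=0xe ⇒ bne (J)
  [10:0] imm=2040 (s11→-8) = $-8
  target = base 0xaf92 + off 0x06 + 2 + imm -8 = 0xaf92

0xaf92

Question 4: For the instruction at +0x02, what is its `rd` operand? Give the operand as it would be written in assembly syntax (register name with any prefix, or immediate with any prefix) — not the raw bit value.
[02] d5 56 → 0x56d5
  top 5b → 0xa → adi [RI]
  [10:9] rd=3 = R3
  [8:0] imm=213 = $213

R3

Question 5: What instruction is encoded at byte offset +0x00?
[00] 00 e0 → 0xe000
  top 5b → 0x1c → halt [N]

halt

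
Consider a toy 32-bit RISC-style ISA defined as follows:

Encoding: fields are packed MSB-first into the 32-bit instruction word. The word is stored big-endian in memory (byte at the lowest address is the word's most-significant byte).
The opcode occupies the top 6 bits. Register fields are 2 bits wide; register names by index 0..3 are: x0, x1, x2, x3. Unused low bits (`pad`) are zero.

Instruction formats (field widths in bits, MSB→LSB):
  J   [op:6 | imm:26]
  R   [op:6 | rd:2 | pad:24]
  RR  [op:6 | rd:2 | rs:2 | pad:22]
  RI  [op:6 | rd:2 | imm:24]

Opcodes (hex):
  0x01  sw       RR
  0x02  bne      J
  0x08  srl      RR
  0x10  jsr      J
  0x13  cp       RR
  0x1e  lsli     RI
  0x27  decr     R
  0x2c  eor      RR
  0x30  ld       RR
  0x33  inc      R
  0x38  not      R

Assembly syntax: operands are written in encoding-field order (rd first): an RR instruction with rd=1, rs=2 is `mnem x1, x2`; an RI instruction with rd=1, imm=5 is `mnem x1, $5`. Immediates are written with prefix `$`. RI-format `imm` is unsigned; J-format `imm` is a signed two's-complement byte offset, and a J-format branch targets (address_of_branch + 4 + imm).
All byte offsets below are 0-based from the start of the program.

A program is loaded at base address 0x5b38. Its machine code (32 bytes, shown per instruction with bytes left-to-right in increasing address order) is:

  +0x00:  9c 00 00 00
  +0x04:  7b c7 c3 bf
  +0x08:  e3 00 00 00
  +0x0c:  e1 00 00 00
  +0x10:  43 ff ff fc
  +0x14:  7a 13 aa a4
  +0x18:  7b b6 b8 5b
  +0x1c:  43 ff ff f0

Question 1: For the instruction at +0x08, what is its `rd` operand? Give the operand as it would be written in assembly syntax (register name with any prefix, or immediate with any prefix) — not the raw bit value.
x3

@+08  big-endian(e3 00 00 00) = 0xe3000000
  op=0xe3000000>>26=0x38 ⇒ not (R)
  rd@[25:24]=0x3 ⇒ x3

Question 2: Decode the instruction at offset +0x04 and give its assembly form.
off 0x04: read 7b c7 c3 bf as big → 0x7bc7c3bf
  top 6b → 0x1e → lsli [RI]
  rd@[25:24]=0x3 ⇒ x3
  imm@[23:0]=0xc7c3bf ⇒ $13091775

lsli x3, $13091775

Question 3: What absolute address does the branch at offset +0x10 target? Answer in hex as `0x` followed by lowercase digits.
+0x10: 43 ff ff fc ⇒ word 0x43fffffc (big)
  opcode bits[31:26]=0x10: jsr/J
  imm@[25:0]=0x3fffffc (s26→-4) ⇒ $-4
  target = base 0x5b38 + off 0x10 + 4 + imm -4 = 0x5b48

0x5b48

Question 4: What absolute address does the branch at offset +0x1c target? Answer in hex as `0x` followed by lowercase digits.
@+1c  big-endian(43 ff ff f0) = 0x43fffff0
  top 6b → 0x10 → jsr [J]
  imm@[25:0]=0x3fffff0 (s26→-16) ⇒ $-16
  target = base 0x5b38 + off 0x1c + 4 + imm -16 = 0x5b48

0x5b48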